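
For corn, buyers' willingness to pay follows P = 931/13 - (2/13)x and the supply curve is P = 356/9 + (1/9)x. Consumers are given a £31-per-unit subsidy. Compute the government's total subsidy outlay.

Pre-subsidy: 931/13 - (2/13)x = 356/9 + (1/9)x gives x* = 121 and P* = 53.
With the rebate, buyers effectively pay Pb = Ps − 31, where Ps is the price sellers receive.
On the curves, Pb = 931/13 - (2/13)x and Ps = 356/9 + (1/9)x; the wedge Ps − Pb = 31 gives 356/9 + (1/9)x − (931/13 - (2/13)x) = 31, so x' = 238.
Then Pb = 931/13 − (2/13)·238 = 35 and Ps = 356/9 + (1/9)·238 = 66.
Government outlay = subsidy × quantity = 31 × 238 = 7378.

Government cost = £7378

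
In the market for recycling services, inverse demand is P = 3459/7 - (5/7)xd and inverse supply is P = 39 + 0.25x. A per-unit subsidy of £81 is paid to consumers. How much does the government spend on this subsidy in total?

Government cost = £45036

Pre-subsidy: 3459/7 - (5/7)x = 39 + 0.25x gives x* = 472 and P* = 157.
With the rebate, buyers effectively pay Pb = Ps − 81, where Ps is the price sellers receive.
On the curves, Pb = 3459/7 - (5/7)x and Ps = 39 + 0.25x; the wedge Ps − Pb = 81 gives 39 + 0.25x − (3459/7 - (5/7)x) = 81, so x' = 556.
Then Pb = 3459/7 − (5/7)·556 = 97 and Ps = 39 + 0.25·556 = 178.
Government outlay = subsidy × quantity = 81 × 556 = 45036.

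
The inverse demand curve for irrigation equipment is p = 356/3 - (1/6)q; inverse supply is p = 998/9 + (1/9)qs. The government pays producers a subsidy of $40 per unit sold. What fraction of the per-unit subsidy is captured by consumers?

Consumer share = 0.6

Pre-subsidy: 356/3 - (1/6)q = 998/9 + (1/9)q gives q* = 28 and p* = 114.
With the subsidy, sellers receive ps = pb + 40 for each unit, where pb is the price buyers pay.
On the curves, pb = 356/3 - (1/6)q and ps = 998/9 + (1/9)q; the wedge ps − pb = 40 gives 998/9 + (1/9)q − (356/3 - (1/6)q) = 40, so q' = 172.
Then pb = 356/3 − (1/6)·172 = 90 and ps = 998/9 + (1/9)·172 = 130.
Buyers' price falls by p* − pb = 114 − 90 = 24; sellers' price rises by ps − p* = 130 − 114 = 16.
So consumers capture 24/40 = 0.6 of each unit of subsidy.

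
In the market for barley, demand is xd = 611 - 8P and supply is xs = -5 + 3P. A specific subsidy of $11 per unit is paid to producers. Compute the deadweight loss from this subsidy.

Deadweight loss = $132

Pre-subsidy: 611 - 8P = -5 + 3P gives P* = 56, x* = 163.
With the subsidy, sellers receive Ps = Pb + 11 for each unit, where Pb is the price buyers pay.
Supply in terms of Pb becomes xs = -5 + 3(Pb + 11) = 28 + 3Pb. Setting this equal to demand: 611 - 8Pb = 28 + 3Pb, so Pb = 53.
Sellers receive Ps = 53 + 11 = 64; x' = 611 − 8·53 = 187.
The subsidy expands output by 187 − 163 = 24 past the efficient level; on those units the gap between marginal cost and willingness to pay runs from 0 up to 11.
DWL = ½ × 11 × 24 = 132.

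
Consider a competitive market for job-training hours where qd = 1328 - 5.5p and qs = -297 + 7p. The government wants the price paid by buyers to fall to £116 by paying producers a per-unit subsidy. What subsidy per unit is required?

At a buyer price of 116, quantity demanded is 1328 − 5.5·116 = 690.
Sellers supply 690 only when they receive ps with -297 + 7·ps = 690, i.e. ps = 141.
s = ps − pb = 141 − 116 = 25.

Required subsidy s = £25 per unit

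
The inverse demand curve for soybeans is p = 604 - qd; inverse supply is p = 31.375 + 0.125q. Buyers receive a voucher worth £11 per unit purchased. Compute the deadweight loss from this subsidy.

Deadweight loss = 484/9

Pre-subsidy: 604 - q = 31.375 + 0.125q gives q* = 509 and p* = 95.
With the rebate, buyers effectively pay pb = ps − 11, where ps is the price sellers receive.
On the curves, pb = 604 - q and ps = 31.375 + 0.125q; the wedge ps − pb = 11 gives 31.375 + 0.125q − (604 - q) = 11, so q' = 4669/9.
Then pb = 604 − 1·(4669/9) = 767/9 and ps = 31.375 + 0.125·(4669/9) = 866/9.
The subsidy expands output by 4669/9 − 509 = 88/9 past the efficient level; on those units the gap between marginal cost and willingness to pay runs from 0 up to 11.
DWL = ½ × 11 × 88/9 = 484/9.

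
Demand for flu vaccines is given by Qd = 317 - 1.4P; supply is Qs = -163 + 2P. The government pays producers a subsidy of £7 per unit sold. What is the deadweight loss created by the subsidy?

Pre-subsidy: 317 - 1.4P = -163 + 2P gives P* = 2400/17, Q* = 2029/17.
With the subsidy, sellers receive Ps = Pb + 7 for each unit, where Pb is the price buyers pay.
Supply in terms of Pb becomes Qs = -163 + 2(Pb + 7) = -149 + 2Pb. Setting this equal to demand: 317 - 1.4Pb = -149 + 2Pb, so Pb = 2330/17.
Sellers receive Ps = 2330/17 + 7 = 2449/17; Q' = 317 − 1.4·(2330/17) = 2127/17.
The subsidy expands output by 2127/17 − 2029/17 = 98/17 past the efficient level; on those units the gap between marginal cost and willingness to pay runs from 0 up to 7.
DWL = ½ × 7 × 98/17 = 343/17.

Deadweight loss = 343/17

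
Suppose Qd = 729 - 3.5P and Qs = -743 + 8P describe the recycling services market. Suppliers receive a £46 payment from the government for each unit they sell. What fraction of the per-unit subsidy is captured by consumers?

Consumer share = 16/23

Pre-subsidy: 729 - 3.5P = -743 + 8P gives P* = 128, Q* = 281.
With the subsidy, sellers receive Ps = Pb + 46 for each unit, where Pb is the price buyers pay.
Supply in terms of Pb becomes Qs = -743 + 8(Pb + 46) = -375 + 8Pb. Setting this equal to demand: 729 - 3.5Pb = -375 + 8Pb, so Pb = 96.
Sellers receive Ps = 96 + 46 = 142; Q' = 729 − 3.5·96 = 393.
Buyers' price falls by P* − Pb = 128 − 96 = 32; sellers' price rises by Ps − P* = 142 − 128 = 14.
So consumers capture 32/46 = 16/23 of each unit of subsidy.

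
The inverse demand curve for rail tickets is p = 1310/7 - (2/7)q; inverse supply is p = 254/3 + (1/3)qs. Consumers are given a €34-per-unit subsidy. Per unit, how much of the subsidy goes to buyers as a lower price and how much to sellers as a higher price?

Pre-subsidy: 1310/7 - (2/7)q = 254/3 + (1/3)q gives q* = 2152/13 and p* = 1818/13.
With the rebate, buyers effectively pay pb = ps − 34, where ps is the price sellers receive.
On the curves, pb = 1310/7 - (2/7)q and ps = 254/3 + (1/3)q; the wedge ps − pb = 34 gives 254/3 + (1/3)q − (1310/7 - (2/7)q) = 34, so q' = 2866/13.
Then pb = 1310/7 − (2/7)·(2866/13) = 1614/13 and ps = 254/3 + (1/3)·(2866/13) = 2056/13.
Buyers' price falls by p* − pb = 1818/13 − 1614/13 = 204/13; sellers' price rises by ps − p* = 2056/13 − 1818/13 = 238/13.

Buyers gain 204/13 per unit; sellers gain 238/13 per unit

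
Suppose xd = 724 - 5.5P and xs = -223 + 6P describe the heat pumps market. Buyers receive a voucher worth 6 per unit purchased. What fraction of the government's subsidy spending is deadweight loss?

DWL / government spending = 198/6631

Pre-subsidy: 724 - 5.5P = -223 + 6P gives P* = 1894/23, x* = 6235/23.
With the rebate, buyers effectively pay Pb = Ps − 6, where Ps is the price sellers receive.
Demand in terms of Ps becomes xd = 724 − 5.5(Ps − 6) = 757 - 5.5Ps. Setting this equal to supply: 757 - 5.5Ps = -223 + 6Ps, so Ps = 1960/23.
Buyers pay Pb = 1960/23 − 6 = 1822/23; x' = -223 + 6·(1960/23) = 6631/23.
ΔCS = ½(6235/23 + 6631/23)(1894/23 − 1822/23) = 463176/529; ΔPS = ½(6235/23 + 6631/23)(1960/23 − 1894/23) = 424578/529.
Government spending = 6 × 6631/23 = 39786/23.
DWL = ½ × 6 × (6631/23 − 6235/23) = 1188/23; fraction = (1188/23) / (39786/23) = 198/6631.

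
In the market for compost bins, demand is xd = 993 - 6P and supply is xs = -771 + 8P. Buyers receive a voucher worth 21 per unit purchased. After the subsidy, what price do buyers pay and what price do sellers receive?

Pre-subsidy: 993 - 6P = -771 + 8P gives P* = 126, x* = 237.
With the rebate, buyers effectively pay Pb = Ps − 21, where Ps is the price sellers receive.
Demand in terms of Ps becomes xd = 993 − 6(Ps − 21) = 1119 - 6Ps. Setting this equal to supply: 1119 - 6Ps = -771 + 8Ps, so Ps = 135.
Buyers pay Pb = 135 − 21 = 114; x' = -771 + 8·135 = 309.

Buyers pay 114; sellers receive 135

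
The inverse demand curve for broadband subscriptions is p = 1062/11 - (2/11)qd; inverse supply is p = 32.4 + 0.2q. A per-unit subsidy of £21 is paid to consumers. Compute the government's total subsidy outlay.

Government cost = £4683

Pre-subsidy: 1062/11 - (2/11)q = 32.4 + 0.2q gives q* = 168 and p* = 66.
With the rebate, buyers effectively pay pb = ps − 21, where ps is the price sellers receive.
On the curves, pb = 1062/11 - (2/11)q and ps = 32.4 + 0.2q; the wedge ps − pb = 21 gives 32.4 + 0.2q − (1062/11 - (2/11)q) = 21, so q' = 223.
Then pb = 1062/11 − (2/11)·223 = 56 and ps = 32.4 + 0.2·223 = 77.
Government outlay = subsidy × quantity = 21 × 223 = 4683.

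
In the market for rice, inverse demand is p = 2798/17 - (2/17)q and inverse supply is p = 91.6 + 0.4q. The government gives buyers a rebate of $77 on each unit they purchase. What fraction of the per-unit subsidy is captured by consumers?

Pre-subsidy: 2798/17 - (2/17)q = 91.6 + 0.4q gives q* = 141 and p* = 148.
With the rebate, buyers effectively pay pb = ps − 77, where ps is the price sellers receive.
On the curves, pb = 2798/17 - (2/17)q and ps = 91.6 + 0.4q; the wedge ps − pb = 77 gives 91.6 + 0.4q − (2798/17 - (2/17)q) = 77, so q' = 289.75.
Then pb = 2798/17 − (2/17)·289.75 = 130.5 and ps = 91.6 + 0.4·289.75 = 207.5.
Buyers' price falls by p* − pb = 148 − 130.5 = 17.5; sellers' price rises by ps − p* = 207.5 − 148 = 59.5.
So consumers capture 17.5/77 = 5/22 of each unit of subsidy.

Consumer share = 5/22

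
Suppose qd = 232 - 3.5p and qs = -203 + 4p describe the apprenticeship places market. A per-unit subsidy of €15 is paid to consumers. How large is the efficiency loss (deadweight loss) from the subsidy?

Pre-subsidy: 232 - 3.5p = -203 + 4p gives p* = 58, q* = 29.
With the rebate, buyers effectively pay pb = ps − 15, where ps is the price sellers receive.
Demand in terms of ps becomes qd = 232 − 3.5(ps − 15) = 284.5 - 3.5ps. Setting this equal to supply: 284.5 - 3.5ps = -203 + 4ps, so ps = 65.
Buyers pay pb = 65 − 15 = 50; q' = -203 + 4·65 = 57.
The subsidy expands output by 57 − 29 = 28 past the efficient level; on those units the gap between marginal cost and willingness to pay runs from 0 up to 15.
DWL = ½ × 15 × 28 = 210.

Deadweight loss = €210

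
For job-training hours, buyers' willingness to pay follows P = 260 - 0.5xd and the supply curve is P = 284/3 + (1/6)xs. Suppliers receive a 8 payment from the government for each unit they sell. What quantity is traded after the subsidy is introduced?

Pre-subsidy: 260 - 0.5x = 284/3 + (1/6)x gives x* = 248 and P* = 136.
With the subsidy, sellers receive Ps = Pb + 8 for each unit, where Pb is the price buyers pay.
On the curves, Pb = 260 - 0.5x and Ps = 284/3 + (1/6)x; the wedge Ps − Pb = 8 gives 284/3 + (1/6)x − (260 - 0.5x) = 8, so x' = 260.
Then Pb = 260 − 0.5·260 = 130 and Ps = 284/3 + (1/6)·260 = 138.

x' = 260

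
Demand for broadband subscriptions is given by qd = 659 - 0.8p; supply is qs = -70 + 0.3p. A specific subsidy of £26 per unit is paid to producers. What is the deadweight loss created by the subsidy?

Pre-subsidy: 659 - 0.8p = -70 + 0.3p gives p* = 7290/11, q* = 1417/11.
With the subsidy, sellers receive ps = pb + 26 for each unit, where pb is the price buyers pay.
Supply in terms of pb becomes qs = -70 + 0.3(pb + 26) = -62.2 + 0.3pb. Setting this equal to demand: 659 - 0.8pb = -62.2 + 0.3pb, so pb = 7212/11.
Sellers receive ps = 7212/11 + 26 = 7498/11; q' = 659 − 0.8·(7212/11) = 7397/55.
The subsidy expands output by 7397/55 − 1417/11 = 312/55 past the efficient level; on those units the gap between marginal cost and willingness to pay runs from 0 up to 26.
DWL = ½ × 26 × 312/55 = 4056/55.

Deadweight loss = 4056/55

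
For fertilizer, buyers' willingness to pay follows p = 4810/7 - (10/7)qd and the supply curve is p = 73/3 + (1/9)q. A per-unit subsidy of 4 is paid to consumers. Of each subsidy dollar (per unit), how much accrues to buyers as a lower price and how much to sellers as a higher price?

Pre-subsidy: 4810/7 - (10/7)q = 73/3 + (1/9)q gives q* = 41757/97 and p* = 7000/97.
With the rebate, buyers effectively pay pb = ps − 4, where ps is the price sellers receive.
On the curves, pb = 4810/7 - (10/7)q and ps = 73/3 + (1/9)q; the wedge ps − pb = 4 gives 73/3 + (1/9)q − (4810/7 - (10/7)q) = 4, so q' = 42009/97.
Then pb = 4810/7 − (10/7)·(42009/97) = 6640/97 and ps = 73/3 + (1/9)·(42009/97) = 7028/97.
Buyers' price falls by p* − pb = 7000/97 − 6640/97 = 360/97; sellers' price rises by ps − p* = 7028/97 − 7000/97 = 28/97.

Buyers gain 360/97 per unit; sellers gain 28/97 per unit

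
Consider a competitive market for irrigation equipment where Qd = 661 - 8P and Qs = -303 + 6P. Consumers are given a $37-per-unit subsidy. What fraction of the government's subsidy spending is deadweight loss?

DWL / government spending = 148/553

Pre-subsidy: 661 - 8P = -303 + 6P gives P* = 482/7, Q* = 771/7.
With the rebate, buyers effectively pay Pb = Ps − 37, where Ps is the price sellers receive.
Demand in terms of Ps becomes Qd = 661 − 8(Ps − 37) = 957 - 8Ps. Setting this equal to supply: 957 - 8Ps = -303 + 6Ps, so Ps = 90.
Buyers pay Pb = 90 − 37 = 53; Q' = -303 + 6·90 = 237.
ΔCS = ½(771/7 + 237)(482/7 − 53) = 134865/49; ΔPS = ½(771/7 + 237)(90 − 482/7) = 179820/49.
Government spending = 37 × 237 = 8769.
DWL = ½ × 37 × (237 − 771/7) = 16428/7; fraction = (16428/7) / 8769 = 148/553.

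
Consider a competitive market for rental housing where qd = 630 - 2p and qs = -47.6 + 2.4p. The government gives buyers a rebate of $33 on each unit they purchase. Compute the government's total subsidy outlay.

Government cost = $11814

Pre-subsidy: 630 - 2p = -47.6 + 2.4p gives p* = 154, q* = 322.
With the rebate, buyers effectively pay pb = ps − 33, where ps is the price sellers receive.
Demand in terms of ps becomes qd = 630 − 2(ps − 33) = 696 - 2ps. Setting this equal to supply: 696 - 2ps = -47.6 + 2.4ps, so ps = 169.
Buyers pay pb = 169 − 33 = 136; q' = -47.6 + 2.4·169 = 358.
Government outlay = subsidy × quantity = 33 × 358 = 11814.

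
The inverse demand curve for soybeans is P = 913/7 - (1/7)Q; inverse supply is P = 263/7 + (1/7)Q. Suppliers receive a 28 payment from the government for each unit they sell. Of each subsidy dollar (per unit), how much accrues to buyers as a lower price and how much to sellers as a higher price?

Pre-subsidy: 913/7 - (1/7)Q = 263/7 + (1/7)Q gives Q* = 325 and P* = 84.
With the subsidy, sellers receive Ps = Pb + 28 for each unit, where Pb is the price buyers pay.
On the curves, Pb = 913/7 - (1/7)Q and Ps = 263/7 + (1/7)Q; the wedge Ps − Pb = 28 gives 263/7 + (1/7)Q − (913/7 - (1/7)Q) = 28, so Q' = 423.
Then Pb = 913/7 − (1/7)·423 = 70 and Ps = 263/7 + (1/7)·423 = 98.
Buyers' price falls by P* − Pb = 84 − 70 = 14; sellers' price rises by Ps − P* = 98 − 84 = 14.

Buyers gain 14 per unit; sellers gain 14 per unit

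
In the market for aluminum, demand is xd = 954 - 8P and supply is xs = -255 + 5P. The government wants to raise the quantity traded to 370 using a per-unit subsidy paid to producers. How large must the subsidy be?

At x = 370, invert demand for the buyer price: Pb = (954 − 370)/8 = 73; invert supply for the seller price: Ps = (370 − (-255))/5 = 125.
The subsidy must fill the gap: s = Ps − Pb = 125 − 73 = 52.

Required subsidy s = 52 per unit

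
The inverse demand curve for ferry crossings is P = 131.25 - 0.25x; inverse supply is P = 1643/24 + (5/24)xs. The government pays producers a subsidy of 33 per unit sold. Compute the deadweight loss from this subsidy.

Deadweight loss = 1188

Pre-subsidy: 131.25 - 0.25x = 1643/24 + (5/24)x gives x* = 137 and P* = 97.
With the subsidy, sellers receive Ps = Pb + 33 for each unit, where Pb is the price buyers pay.
On the curves, Pb = 131.25 - 0.25x and Ps = 1643/24 + (5/24)x; the wedge Ps − Pb = 33 gives 1643/24 + (5/24)x − (131.25 - 0.25x) = 33, so x' = 209.
Then Pb = 131.25 − 0.25·209 = 79 and Ps = 1643/24 + (5/24)·209 = 112.
The subsidy expands output by 209 − 137 = 72 past the efficient level; on those units the gap between marginal cost and willingness to pay runs from 0 up to 33.
DWL = ½ × 33 × 72 = 1188.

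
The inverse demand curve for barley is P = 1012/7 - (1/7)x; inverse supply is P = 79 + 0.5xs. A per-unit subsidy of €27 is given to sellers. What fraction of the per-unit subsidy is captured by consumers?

Pre-subsidy: 1012/7 - (1/7)x = 79 + 0.5x gives x* = 102 and P* = 130.
With the subsidy, sellers receive Ps = Pb + 27 for each unit, where Pb is the price buyers pay.
On the curves, Pb = 1012/7 - (1/7)x and Ps = 79 + 0.5x; the wedge Ps − Pb = 27 gives 79 + 0.5x − (1012/7 - (1/7)x) = 27, so x' = 144.
Then Pb = 1012/7 − (1/7)·144 = 124 and Ps = 79 + 0.5·144 = 151.
Buyers' price falls by P* − Pb = 130 − 124 = 6; sellers' price rises by Ps − P* = 151 − 130 = 21.
So consumers capture 6/27 = 2/9 of each unit of subsidy.

Consumer share = 2/9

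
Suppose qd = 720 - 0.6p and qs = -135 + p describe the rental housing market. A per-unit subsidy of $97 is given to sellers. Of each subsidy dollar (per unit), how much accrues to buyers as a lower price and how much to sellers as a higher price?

Buyers gain $60.625 per unit; sellers gain $36.375 per unit

Pre-subsidy: 720 - 0.6p = -135 + p gives p* = 534.375, q* = 399.375.
With the subsidy, sellers receive ps = pb + 97 for each unit, where pb is the price buyers pay.
Supply in terms of pb becomes qs = -135 + 1(pb + 97) = -38 + pb. Setting this equal to demand: 720 - 0.6pb = -38 + pb, so pb = 473.75.
Sellers receive ps = 473.75 + 97 = 570.75; q' = 720 − 0.6·473.75 = 435.75.
Buyers' price falls by p* − pb = 534.375 − 473.75 = 60.625; sellers' price rises by ps − p* = 570.75 − 534.375 = 36.375.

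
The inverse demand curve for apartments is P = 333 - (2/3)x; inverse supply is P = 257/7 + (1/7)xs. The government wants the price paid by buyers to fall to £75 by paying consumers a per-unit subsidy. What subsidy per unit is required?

At a buyer price of 75, quantity demanded is 499.5 − 1.5·75 = 387.
Sellers supply 387 only when they receive Ps = 257/7 + (1/7)·387 = 92.
s = Ps − Pb = 92 − 75 = 17.

Required subsidy s = £17 per unit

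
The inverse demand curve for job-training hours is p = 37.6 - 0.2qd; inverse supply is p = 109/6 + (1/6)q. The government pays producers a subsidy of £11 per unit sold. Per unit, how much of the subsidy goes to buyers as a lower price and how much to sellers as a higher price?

Buyers gain £6 per unit; sellers gain £5 per unit

Pre-subsidy: 37.6 - 0.2q = 109/6 + (1/6)q gives q* = 53 and p* = 27.
With the subsidy, sellers receive ps = pb + 11 for each unit, where pb is the price buyers pay.
On the curves, pb = 37.6 - 0.2q and ps = 109/6 + (1/6)q; the wedge ps − pb = 11 gives 109/6 + (1/6)q − (37.6 - 0.2q) = 11, so q' = 83.
Then pb = 37.6 − 0.2·83 = 21 and ps = 109/6 + (1/6)·83 = 32.
Buyers' price falls by p* − pb = 27 − 21 = 6; sellers' price rises by ps − p* = 32 − 27 = 5.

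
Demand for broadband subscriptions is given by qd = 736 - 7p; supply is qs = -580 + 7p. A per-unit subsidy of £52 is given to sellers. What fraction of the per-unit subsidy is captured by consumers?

Pre-subsidy: 736 - 7p = -580 + 7p gives p* = 94, q* = 78.
With the subsidy, sellers receive ps = pb + 52 for each unit, where pb is the price buyers pay.
Supply in terms of pb becomes qs = -580 + 7(pb + 52) = -216 + 7pb. Setting this equal to demand: 736 - 7pb = -216 + 7pb, so pb = 68.
Sellers receive ps = 68 + 52 = 120; q' = 736 − 7·68 = 260.
Buyers' price falls by p* − pb = 94 − 68 = 26; sellers' price rises by ps − p* = 120 − 94 = 26.
So consumers capture 26/52 = 0.5 of each unit of subsidy.

Consumer share = 0.5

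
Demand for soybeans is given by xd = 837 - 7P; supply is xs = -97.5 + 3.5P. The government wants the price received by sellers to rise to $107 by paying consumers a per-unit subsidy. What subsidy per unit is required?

At a seller price of 107, quantity supplied is -97.5 + 3.5·107 = 277.
Buyers absorb 277 only when they pay Pb with 837 − 7·Pb = 277, i.e. Pb = 80.
s = Ps − Pb = 107 − 80 = 27.

Required subsidy s = $27 per unit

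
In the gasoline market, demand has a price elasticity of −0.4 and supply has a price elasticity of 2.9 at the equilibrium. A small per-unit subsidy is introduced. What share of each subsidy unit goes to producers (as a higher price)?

Producer share = 4/33

For a small subsidy around the equilibrium, the benefit split depends on the relative slopes, which at a point are proportional to the elasticities.
Buyer share = εs/(εs + |εd|) = 2.9/(2.9 + 0.4) = 29/33; seller share = |εd|/(εs + |εd|) = 4/33.
So producers capture 4/33 of the subsidy.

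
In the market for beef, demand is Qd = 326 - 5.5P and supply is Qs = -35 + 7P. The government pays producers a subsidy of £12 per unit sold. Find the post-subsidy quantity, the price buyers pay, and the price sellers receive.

Q' = 204.12; buyers pay £22.16; sellers receive £34.16

Pre-subsidy: 326 - 5.5P = -35 + 7P gives P* = 28.88, Q* = 167.16.
With the subsidy, sellers receive Ps = Pb + 12 for each unit, where Pb is the price buyers pay.
Supply in terms of Pb becomes Qs = -35 + 7(Pb + 12) = 49 + 7Pb. Setting this equal to demand: 326 - 5.5Pb = 49 + 7Pb, so Pb = 22.16.
Sellers receive Ps = 22.16 + 12 = 34.16; Q' = 326 − 5.5·22.16 = 204.12.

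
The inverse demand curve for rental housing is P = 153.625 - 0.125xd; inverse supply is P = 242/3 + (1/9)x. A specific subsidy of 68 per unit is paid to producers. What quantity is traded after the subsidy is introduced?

x' = 597

Pre-subsidy: 153.625 - 0.125x = 242/3 + (1/9)x gives x* = 309 and P* = 115.
With the subsidy, sellers receive Ps = Pb + 68 for each unit, where Pb is the price buyers pay.
On the curves, Pb = 153.625 - 0.125x and Ps = 242/3 + (1/9)x; the wedge Ps − Pb = 68 gives 242/3 + (1/9)x − (153.625 - 0.125x) = 68, so x' = 597.
Then Pb = 153.625 − 0.125·597 = 79 and Ps = 242/3 + (1/9)·597 = 147.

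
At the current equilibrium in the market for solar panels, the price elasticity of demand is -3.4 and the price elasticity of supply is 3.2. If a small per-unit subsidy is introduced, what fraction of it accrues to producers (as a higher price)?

Producer share = 17/33

For a small subsidy around the equilibrium, the benefit split depends on the relative slopes, which at a point are proportional to the elasticities.
Buyer share = εs/(εs + |εd|) = 3.2/(3.2 + 3.4) = 16/33; seller share = |εd|/(εs + |εd|) = 17/33.
So producers capture 17/33 of the subsidy.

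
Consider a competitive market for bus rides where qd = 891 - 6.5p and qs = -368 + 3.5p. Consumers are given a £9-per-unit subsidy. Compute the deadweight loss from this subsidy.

Deadweight loss = £92.1375

Pre-subsidy: 891 - 6.5p = -368 + 3.5p gives p* = 125.9, q* = 72.65.
With the rebate, buyers effectively pay pb = ps − 9, where ps is the price sellers receive.
Demand in terms of ps becomes qd = 891 − 6.5(ps − 9) = 949.5 - 6.5ps. Setting this equal to supply: 949.5 - 6.5ps = -368 + 3.5ps, so ps = 131.75.
Buyers pay pb = 131.75 − 9 = 122.75; q' = -368 + 3.5·131.75 = 93.125.
The subsidy expands output by 93.125 − 72.65 = 20.475 past the efficient level; on those units the gap between marginal cost and willingness to pay runs from 0 up to 9.
DWL = ½ × 9 × 20.475 = 92.1375.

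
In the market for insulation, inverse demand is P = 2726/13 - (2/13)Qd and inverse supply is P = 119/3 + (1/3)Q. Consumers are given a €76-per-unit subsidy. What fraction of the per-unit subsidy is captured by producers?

Producer share = 13/19

Pre-subsidy: 2726/13 - (2/13)Q = 119/3 + (1/3)Q gives Q* = 349 and P* = 156.
With the rebate, buyers effectively pay Pb = Ps − 76, where Ps is the price sellers receive.
On the curves, Pb = 2726/13 - (2/13)Q and Ps = 119/3 + (1/3)Q; the wedge Ps − Pb = 76 gives 119/3 + (1/3)Q − (2726/13 - (2/13)Q) = 76, so Q' = 505.
Then Pb = 2726/13 − (2/13)·505 = 132 and Ps = 119/3 + (1/3)·505 = 208.
Buyers' price falls by P* − Pb = 156 − 132 = 24; sellers' price rises by Ps − P* = 208 − 156 = 52.
So producers capture 52/76 = 13/19 of each unit of subsidy.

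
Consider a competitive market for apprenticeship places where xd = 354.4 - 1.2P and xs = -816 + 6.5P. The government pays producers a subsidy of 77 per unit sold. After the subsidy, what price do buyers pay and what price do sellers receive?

Buyers pay 87; sellers receive 164

Pre-subsidy: 354.4 - 1.2P = -816 + 6.5P gives P* = 152, x* = 172.
With the subsidy, sellers receive Ps = Pb + 77 for each unit, where Pb is the price buyers pay.
Supply in terms of Pb becomes xs = -816 + 6.5(Pb + 77) = -315.5 + 6.5Pb. Setting this equal to demand: 354.4 - 1.2Pb = -315.5 + 6.5Pb, so Pb = 87.
Sellers receive Ps = 87 + 77 = 164; x' = 354.4 − 1.2·87 = 250.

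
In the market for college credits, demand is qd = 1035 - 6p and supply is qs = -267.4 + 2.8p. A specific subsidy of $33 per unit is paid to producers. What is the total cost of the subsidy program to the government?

Pre-subsidy: 1035 - 6p = -267.4 + 2.8p gives p* = 148, q* = 147.
With the subsidy, sellers receive ps = pb + 33 for each unit, where pb is the price buyers pay.
Supply in terms of pb becomes qs = -267.4 + 2.8(pb + 33) = -175 + 2.8pb. Setting this equal to demand: 1035 - 6pb = -175 + 2.8pb, so pb = 137.5.
Sellers receive ps = 137.5 + 33 = 170.5; q' = 1035 − 6·137.5 = 210.
Government outlay = subsidy × quantity = 33 × 210 = 6930.

Government cost = $6930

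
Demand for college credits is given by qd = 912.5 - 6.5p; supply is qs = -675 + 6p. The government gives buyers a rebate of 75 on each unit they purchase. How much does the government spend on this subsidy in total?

Government cost = 24075

Pre-subsidy: 912.5 - 6.5p = -675 + 6p gives p* = 127, q* = 87.
With the rebate, buyers effectively pay pb = ps − 75, where ps is the price sellers receive.
Demand in terms of ps becomes qd = 912.5 − 6.5(ps − 75) = 1400 - 6.5ps. Setting this equal to supply: 1400 - 6.5ps = -675 + 6ps, so ps = 166.
Buyers pay pb = 166 − 75 = 91; q' = -675 + 6·166 = 321.
Government outlay = subsidy × quantity = 75 × 321 = 24075.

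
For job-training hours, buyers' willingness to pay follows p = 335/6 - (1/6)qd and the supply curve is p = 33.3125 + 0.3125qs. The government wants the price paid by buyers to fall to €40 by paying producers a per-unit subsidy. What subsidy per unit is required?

Required subsidy s = €23 per unit

At a buyer price of 40, quantity demanded is 335 − 6·40 = 95.
Sellers supply 95 only when they receive ps = 33.3125 + 0.3125·95 = 63.
s = ps − pb = 63 − 40 = 23.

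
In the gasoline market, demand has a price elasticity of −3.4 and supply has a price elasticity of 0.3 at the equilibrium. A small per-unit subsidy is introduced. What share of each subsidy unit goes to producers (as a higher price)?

Producer share = 34/37

For a small subsidy around the equilibrium, the benefit split depends on the relative slopes, which at a point are proportional to the elasticities.
Buyer share = εs/(εs + |εd|) = 0.3/(0.3 + 3.4) = 3/37; seller share = |εd|/(εs + |εd|) = 34/37.
So producers capture 34/37 of the subsidy.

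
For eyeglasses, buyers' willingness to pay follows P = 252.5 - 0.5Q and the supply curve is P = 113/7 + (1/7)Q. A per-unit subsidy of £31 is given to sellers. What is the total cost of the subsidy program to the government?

Pre-subsidy: 252.5 - 0.5Q = 113/7 + (1/7)Q gives Q* = 1103/3 and P* = 206/3.
With the subsidy, sellers receive Ps = Pb + 31 for each unit, where Pb is the price buyers pay.
On the curves, Pb = 252.5 - 0.5Q and Ps = 113/7 + (1/7)Q; the wedge Ps − Pb = 31 gives 113/7 + (1/7)Q − (252.5 - 0.5Q) = 31, so Q' = 3743/9.
Then Pb = 252.5 − 0.5·(3743/9) = 401/9 and Ps = 113/7 + (1/7)·(3743/9) = 680/9.
Government outlay = subsidy × quantity = 31 × 3743/9 = 116033/9.

Government cost = 116033/9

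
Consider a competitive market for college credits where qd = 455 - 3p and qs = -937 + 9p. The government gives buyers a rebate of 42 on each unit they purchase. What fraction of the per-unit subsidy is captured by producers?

Pre-subsidy: 455 - 3p = -937 + 9p gives p* = 116, q* = 107.
With the rebate, buyers effectively pay pb = ps − 42, where ps is the price sellers receive.
Demand in terms of ps becomes qd = 455 − 3(ps − 42) = 581 - 3ps. Setting this equal to supply: 581 - 3ps = -937 + 9ps, so ps = 126.5.
Buyers pay pb = 126.5 − 42 = 84.5; q' = -937 + 9·126.5 = 201.5.
Buyers' price falls by p* − pb = 116 − 84.5 = 31.5; sellers' price rises by ps − p* = 126.5 − 116 = 10.5.
So producers capture 10.5/42 = 0.25 of each unit of subsidy.

Producer share = 0.25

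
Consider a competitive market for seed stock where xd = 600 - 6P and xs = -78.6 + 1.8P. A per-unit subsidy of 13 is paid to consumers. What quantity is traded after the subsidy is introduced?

Pre-subsidy: 600 - 6P = -78.6 + 1.8P gives P* = 87, x* = 78.
With the rebate, buyers effectively pay Pb = Ps − 13, where Ps is the price sellers receive.
Demand in terms of Ps becomes xd = 600 − 6(Ps − 13) = 678 - 6Ps. Setting this equal to supply: 678 - 6Ps = -78.6 + 1.8Ps, so Ps = 97.
Buyers pay Pb = 97 − 13 = 84; x' = -78.6 + 1.8·97 = 96.

x' = 96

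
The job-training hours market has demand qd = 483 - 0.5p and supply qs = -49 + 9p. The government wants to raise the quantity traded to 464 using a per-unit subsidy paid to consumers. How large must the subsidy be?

At q = 464, invert demand for the buyer price: pb = (483 − 464)/0.5 = 38; invert supply for the seller price: ps = (464 − (-49))/9 = 57.
The subsidy must fill the gap: s = ps − pb = 57 − 38 = 19.

Required subsidy s = 19 per unit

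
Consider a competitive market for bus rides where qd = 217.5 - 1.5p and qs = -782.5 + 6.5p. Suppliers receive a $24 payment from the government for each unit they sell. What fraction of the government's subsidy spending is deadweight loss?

DWL / government spending = 39/158

Pre-subsidy: 217.5 - 1.5p = -782.5 + 6.5p gives p* = 125, q* = 30.
With the subsidy, sellers receive ps = pb + 24 for each unit, where pb is the price buyers pay.
Supply in terms of pb becomes qs = -782.5 + 6.5(pb + 24) = -626.5 + 6.5pb. Setting this equal to demand: 217.5 - 1.5pb = -626.5 + 6.5pb, so pb = 105.5.
Sellers receive ps = 105.5 + 24 = 129.5; q' = 217.5 − 1.5·105.5 = 59.25.
ΔCS = ½(30 + 59.25)(125 − 105.5) = 870.1875; ΔPS = ½(30 + 59.25)(129.5 − 125) = 200.8125.
Government spending = 24 × 59.25 = 1422.
DWL = ½ × 24 × (59.25 − 30) = 351; fraction = 351 / 1422 = 39/158.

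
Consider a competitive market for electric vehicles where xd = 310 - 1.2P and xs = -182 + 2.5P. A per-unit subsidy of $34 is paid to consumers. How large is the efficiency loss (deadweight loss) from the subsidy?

Deadweight loss = 17340/37

Pre-subsidy: 310 - 1.2P = -182 + 2.5P gives P* = 4920/37, x* = 5566/37.
With the rebate, buyers effectively pay Pb = Ps − 34, where Ps is the price sellers receive.
Demand in terms of Ps becomes xd = 310 − 1.2(Ps − 34) = 350.8 - 1.2Ps. Setting this equal to supply: 350.8 - 1.2Ps = -182 + 2.5Ps, so Ps = 144.
Buyers pay Pb = 144 − 34 = 110; x' = -182 + 2.5·144 = 178.
The subsidy expands output by 178 − 5566/37 = 1020/37 past the efficient level; on those units the gap between marginal cost and willingness to pay runs from 0 up to 34.
DWL = ½ × 34 × 1020/37 = 17340/37.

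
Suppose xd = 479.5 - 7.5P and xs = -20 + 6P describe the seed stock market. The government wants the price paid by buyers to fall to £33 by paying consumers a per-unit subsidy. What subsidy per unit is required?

At a buyer price of 33, quantity demanded is 479.5 − 7.5·33 = 232.
Sellers supply 232 only when they receive Ps with -20 + 6·Ps = 232, i.e. Ps = 42.
s = Ps − Pb = 42 − 33 = 9.

Required subsidy s = £9 per unit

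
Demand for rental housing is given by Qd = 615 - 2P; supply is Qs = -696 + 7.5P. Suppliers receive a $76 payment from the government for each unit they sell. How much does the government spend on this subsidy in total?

Pre-subsidy: 615 - 2P = -696 + 7.5P gives P* = 138, Q* = 339.
With the subsidy, sellers receive Ps = Pb + 76 for each unit, where Pb is the price buyers pay.
Supply in terms of Pb becomes Qs = -696 + 7.5(Pb + 76) = -126 + 7.5Pb. Setting this equal to demand: 615 - 2Pb = -126 + 7.5Pb, so Pb = 78.
Sellers receive Ps = 78 + 76 = 154; Q' = 615 − 2·78 = 459.
Government outlay = subsidy × quantity = 76 × 459 = 34884.

Government cost = $34884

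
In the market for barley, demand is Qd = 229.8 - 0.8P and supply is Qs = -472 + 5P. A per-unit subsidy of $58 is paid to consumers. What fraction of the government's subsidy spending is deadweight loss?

Pre-subsidy: 229.8 - 0.8P = -472 + 5P gives P* = 121, Q* = 133.
With the rebate, buyers effectively pay Pb = Ps − 58, where Ps is the price sellers receive.
Demand in terms of Ps becomes Qd = 229.8 − 0.8(Ps − 58) = 276.2 - 0.8Ps. Setting this equal to supply: 276.2 - 0.8Ps = -472 + 5Ps, so Ps = 129.
Buyers pay Pb = 129 − 58 = 71; Q' = -472 + 5·129 = 173.
ΔCS = ½(133 + 173)(121 − 71) = 7650; ΔPS = ½(133 + 173)(129 − 121) = 1224.
Government spending = 58 × 173 = 10034.
DWL = ½ × 58 × (173 − 133) = 1160; fraction = 1160 / 10034 = 20/173.

DWL / government spending = 20/173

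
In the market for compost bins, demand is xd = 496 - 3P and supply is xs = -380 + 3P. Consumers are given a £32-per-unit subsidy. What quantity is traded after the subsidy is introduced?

x' = 106

Pre-subsidy: 496 - 3P = -380 + 3P gives P* = 146, x* = 58.
With the rebate, buyers effectively pay Pb = Ps − 32, where Ps is the price sellers receive.
Demand in terms of Ps becomes xd = 496 − 3(Ps − 32) = 592 - 3Ps. Setting this equal to supply: 592 - 3Ps = -380 + 3Ps, so Ps = 162.
Buyers pay Pb = 162 − 32 = 130; x' = -380 + 3·162 = 106.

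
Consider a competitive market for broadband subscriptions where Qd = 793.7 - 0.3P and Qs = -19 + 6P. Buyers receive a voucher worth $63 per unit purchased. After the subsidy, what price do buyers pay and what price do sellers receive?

Pre-subsidy: 793.7 - 0.3P = -19 + 6P gives P* = 129, Q* = 755.
With the rebate, buyers effectively pay Pb = Ps − 63, where Ps is the price sellers receive.
Demand in terms of Ps becomes Qd = 793.7 − 0.3(Ps − 63) = 812.6 - 0.3Ps. Setting this equal to supply: 812.6 - 0.3Ps = -19 + 6Ps, so Ps = 132.
Buyers pay Pb = 132 − 63 = 69; Q' = -19 + 6·132 = 773.

Buyers pay $69; sellers receive $132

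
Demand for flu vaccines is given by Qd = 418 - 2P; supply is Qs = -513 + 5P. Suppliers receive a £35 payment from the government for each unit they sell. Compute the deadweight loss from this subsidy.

Pre-subsidy: 418 - 2P = -513 + 5P gives P* = 133, Q* = 152.
With the subsidy, sellers receive Ps = Pb + 35 for each unit, where Pb is the price buyers pay.
Supply in terms of Pb becomes Qs = -513 + 5(Pb + 35) = -338 + 5Pb. Setting this equal to demand: 418 - 2Pb = -338 + 5Pb, so Pb = 108.
Sellers receive Ps = 108 + 35 = 143; Q' = 418 − 2·108 = 202.
The subsidy expands output by 202 − 152 = 50 past the efficient level; on those units the gap between marginal cost and willingness to pay runs from 0 up to 35.
DWL = ½ × 35 × 50 = 875.

Deadweight loss = £875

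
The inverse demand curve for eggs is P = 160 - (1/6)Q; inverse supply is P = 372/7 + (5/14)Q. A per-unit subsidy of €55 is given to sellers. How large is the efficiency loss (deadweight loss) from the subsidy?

Pre-subsidy: 160 - (1/6)Q = 372/7 + (5/14)Q gives Q* = 204 and P* = 126.
With the subsidy, sellers receive Ps = Pb + 55 for each unit, where Pb is the price buyers pay.
On the curves, Pb = 160 - (1/6)Q and Ps = 372/7 + (5/14)Q; the wedge Ps − Pb = 55 gives 372/7 + (5/14)Q − (160 - (1/6)Q) = 55, so Q' = 309.
Then Pb = 160 − (1/6)·309 = 108.5 and Ps = 372/7 + (5/14)·309 = 163.5.
The subsidy expands output by 309 − 204 = 105 past the efficient level; on those units the gap between marginal cost and willingness to pay runs from 0 up to 55.
DWL = ½ × 55 × 105 = 2887.5.

Deadweight loss = €2887.5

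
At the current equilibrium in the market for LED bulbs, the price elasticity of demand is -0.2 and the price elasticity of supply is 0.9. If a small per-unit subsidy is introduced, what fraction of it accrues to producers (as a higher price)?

Producer share = 2/11

For a small subsidy around the equilibrium, the benefit split depends on the relative slopes, which at a point are proportional to the elasticities.
Buyer share = εs/(εs + |εd|) = 0.9/(0.9 + 0.2) = 9/11; seller share = |εd|/(εs + |εd|) = 2/11.
So producers capture 2/11 of the subsidy.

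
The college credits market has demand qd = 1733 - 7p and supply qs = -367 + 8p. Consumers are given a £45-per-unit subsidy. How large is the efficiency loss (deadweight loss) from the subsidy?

Pre-subsidy: 1733 - 7p = -367 + 8p gives p* = 140, q* = 753.
With the rebate, buyers effectively pay pb = ps − 45, where ps is the price sellers receive.
Demand in terms of ps becomes qd = 1733 − 7(ps − 45) = 2048 - 7ps. Setting this equal to supply: 2048 - 7ps = -367 + 8ps, so ps = 161.
Buyers pay pb = 161 − 45 = 116; q' = -367 + 8·161 = 921.
The subsidy expands output by 921 − 753 = 168 past the efficient level; on those units the gap between marginal cost and willingness to pay runs from 0 up to 45.
DWL = ½ × 45 × 168 = 3780.

Deadweight loss = £3780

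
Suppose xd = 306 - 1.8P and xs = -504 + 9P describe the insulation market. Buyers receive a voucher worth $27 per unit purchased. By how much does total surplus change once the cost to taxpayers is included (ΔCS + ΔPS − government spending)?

Pre-subsidy: 306 - 1.8P = -504 + 9P gives P* = 75, x* = 171.
With the rebate, buyers effectively pay Pb = Ps − 27, where Ps is the price sellers receive.
Demand in terms of Ps becomes xd = 306 − 1.8(Ps − 27) = 354.6 - 1.8Ps. Setting this equal to supply: 354.6 - 1.8Ps = -504 + 9Ps, so Ps = 79.5.
Buyers pay Pb = 79.5 − 27 = 52.5; x' = -504 + 9·79.5 = 211.5.
ΔCS = ½(171 + 211.5)(75 − 52.5) = 4303.125; ΔPS = ½(171 + 211.5)(79.5 − 75) = 860.625.
Government spending = 27 × 211.5 = 5710.5.
Net change = 4303.125 + 860.625 − 5710.5 = -546.75. The loss equals the DWL triangle ½·27·40.5.

Net change in total surplus = -$546.75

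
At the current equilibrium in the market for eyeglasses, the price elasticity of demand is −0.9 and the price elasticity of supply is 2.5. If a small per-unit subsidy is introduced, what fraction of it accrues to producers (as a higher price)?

For a small subsidy around the equilibrium, the benefit split depends on the relative slopes, which at a point are proportional to the elasticities.
Buyer share = εs/(εs + |εd|) = 2.5/(2.5 + 0.9) = 25/34; seller share = |εd|/(εs + |εd|) = 9/34.
So producers capture 9/34 of the subsidy.

Producer share = 9/34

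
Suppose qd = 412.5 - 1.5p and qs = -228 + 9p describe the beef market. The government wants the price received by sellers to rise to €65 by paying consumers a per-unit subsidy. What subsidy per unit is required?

At a seller price of 65, quantity supplied is -228 + 9·65 = 357.
Buyers absorb 357 only when they pay pb with 412.5 − 1.5·pb = 357, i.e. pb = 37.
s = ps − pb = 65 − 37 = 28.

Required subsidy s = €28 per unit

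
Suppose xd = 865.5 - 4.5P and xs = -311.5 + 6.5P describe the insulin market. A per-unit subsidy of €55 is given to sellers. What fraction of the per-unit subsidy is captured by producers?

Producer share = 9/22

Pre-subsidy: 865.5 - 4.5P = -311.5 + 6.5P gives P* = 107, x* = 384.
With the subsidy, sellers receive Ps = Pb + 55 for each unit, where Pb is the price buyers pay.
Supply in terms of Pb becomes xs = -311.5 + 6.5(Pb + 55) = 46 + 6.5Pb. Setting this equal to demand: 865.5 - 4.5Pb = 46 + 6.5Pb, so Pb = 74.5.
Sellers receive Ps = 74.5 + 55 = 129.5; x' = 865.5 − 4.5·74.5 = 530.25.
Buyers' price falls by P* − Pb = 107 − 74.5 = 32.5; sellers' price rises by Ps − P* = 129.5 − 107 = 22.5.
So producers capture 22.5/55 = 9/22 of each unit of subsidy.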